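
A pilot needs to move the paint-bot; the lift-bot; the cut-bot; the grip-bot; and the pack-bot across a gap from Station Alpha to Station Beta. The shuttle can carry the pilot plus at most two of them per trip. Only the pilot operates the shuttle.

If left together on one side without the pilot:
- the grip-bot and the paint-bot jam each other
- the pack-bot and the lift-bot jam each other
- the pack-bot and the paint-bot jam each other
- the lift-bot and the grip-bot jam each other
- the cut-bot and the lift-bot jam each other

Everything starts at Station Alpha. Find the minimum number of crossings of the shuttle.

7

Counting alone: the pilot can take at most 2 across per trip to Station Beta, so moving all 5 needs at least 3 loaded trips out, with a return between consecutive ones — at least 5 crossings.
The safety rule pushes this higher. Following every safe sequence of crossings, the most of the 5 that can be at Station Beta as the shuttle arrives there on crossing 5 is 4 — never all 5.
So no plan with fewer than 7 crossings exists, and this one achieves 7:
1. Pilot goes to Station Beta with the lift-bot and the paint-bot.
2. Pilot goes back to Station Alpha alone.
3. Pilot goes to Station Beta with the cut-bot.
4. Pilot goes back to Station Alpha with the lift-bot.
5. Pilot goes to Station Beta with the grip-bot and the pack-bot.
6. Pilot goes back to Station Alpha with the paint-bot.
7. Pilot goes to Station Beta with the lift-bot and the paint-bot.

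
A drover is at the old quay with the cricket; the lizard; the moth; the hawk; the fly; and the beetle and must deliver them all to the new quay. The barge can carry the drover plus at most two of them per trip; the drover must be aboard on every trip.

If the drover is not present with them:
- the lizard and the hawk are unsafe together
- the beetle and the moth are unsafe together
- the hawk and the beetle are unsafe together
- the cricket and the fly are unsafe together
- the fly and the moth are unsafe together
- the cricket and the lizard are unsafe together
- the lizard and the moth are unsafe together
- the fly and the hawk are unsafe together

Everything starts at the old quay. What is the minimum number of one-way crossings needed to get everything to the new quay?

Whatever the first load, the items left behind include a forbidden pair without the drover. No opening move is safe, so no plan exists.

impossible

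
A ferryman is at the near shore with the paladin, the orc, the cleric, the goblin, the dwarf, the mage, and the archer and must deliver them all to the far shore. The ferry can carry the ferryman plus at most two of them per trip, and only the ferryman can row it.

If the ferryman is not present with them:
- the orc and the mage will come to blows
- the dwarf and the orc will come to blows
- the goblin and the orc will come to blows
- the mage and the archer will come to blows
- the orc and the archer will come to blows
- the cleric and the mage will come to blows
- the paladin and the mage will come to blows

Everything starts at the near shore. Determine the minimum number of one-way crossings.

Counting alone: the ferryman can take at most 2 across per trip to the far shore, so moving all 7 needs at least 4 loaded trips out, with a return between consecutive ones — at least 7 crossings.
The safety rule pushes this higher. Following every safe sequence of crossings, the most of the 7 that can be at the far shore as the ferry arrives there on crossings 7, 9 is 5, 6 respectively — never all 7.
So no plan with fewer than 11 crossings exists, and this one achieves 11:
1. Ferryman goes to the far shore with the mage and the orc.  [the near shore: the archer, the cleric, the dwarf, the goblin, the paladin | the far shore: the mage, the orc]
2. Ferryman goes back to the near shore with the orc.  [the near shore: the archer, the cleric, the dwarf, the goblin, the orc, the paladin | the far shore: the mage]
3. Ferryman goes to the far shore with the orc and the paladin.  [the near shore: the archer, the cleric, the dwarf, the goblin | the far shore: the mage, the orc, the paladin]
4. Ferryman goes back to the near shore with the mage.  [the near shore: the archer, the cleric, the dwarf, the goblin, the mage | the far shore: the orc, the paladin]
5. Ferryman goes to the far shore with the cleric and the mage.  [the near shore: the archer, the dwarf, the goblin | the far shore: the cleric, the mage, the orc, the paladin]
6. Ferryman goes back to the near shore with the mage.  [the near shore: the archer, the dwarf, the goblin, the mage | the far shore: the cleric, the orc, the paladin]
7. Ferryman goes to the far shore with the archer and the goblin.  [the near shore: the dwarf, the mage | the far shore: the archer, the cleric, the goblin, the orc, the paladin]
8. Ferryman goes back to the near shore with the orc.  [the near shore: the dwarf, the mage, the orc | the far shore: the archer, the cleric, the goblin, the paladin]
9. Ferryman goes to the far shore with the dwarf and the orc.  [the near shore: the mage | the far shore: the archer, the cleric, the dwarf, the goblin, the orc, the paladin]
10. Ferryman goes back to the near shore with the orc.  [the near shore: the mage, the orc | the far shore: the archer, the cleric, the dwarf, the goblin, the paladin]
11. Ferryman goes to the far shore with the mage and the orc.  [the near shore: — | the far shore: the archer, the cleric, the dwarf, the goblin, the mage, the orc, the paladin]

11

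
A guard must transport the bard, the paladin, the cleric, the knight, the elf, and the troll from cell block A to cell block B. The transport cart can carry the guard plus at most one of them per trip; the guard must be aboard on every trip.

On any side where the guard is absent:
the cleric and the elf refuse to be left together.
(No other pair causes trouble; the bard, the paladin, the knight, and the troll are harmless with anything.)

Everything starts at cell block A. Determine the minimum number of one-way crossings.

Counting alone: the guard can take at most 1 across per trip to cell block B, so moving all 6 needs at least 6 loaded trips out, with a return between consecutive ones — at least 11 crossings.
The plan below uses exactly 11 crossings, so it is optimal:
1. Guard goes to cell block B with the cleric.
2. Guard goes back to cell block A alone.
3. Guard goes to cell block B with the bard.
4. Guard goes back to cell block A alone.
5. Guard goes to cell block B with the paladin.
6. Guard goes back to cell block A alone.
7. Guard goes to cell block B with the knight.
8. Guard goes back to cell block A alone.
9. Guard goes to cell block B with the troll.
10. Guard goes back to cell block A alone.
11. Guard goes to cell block B with the elf.

11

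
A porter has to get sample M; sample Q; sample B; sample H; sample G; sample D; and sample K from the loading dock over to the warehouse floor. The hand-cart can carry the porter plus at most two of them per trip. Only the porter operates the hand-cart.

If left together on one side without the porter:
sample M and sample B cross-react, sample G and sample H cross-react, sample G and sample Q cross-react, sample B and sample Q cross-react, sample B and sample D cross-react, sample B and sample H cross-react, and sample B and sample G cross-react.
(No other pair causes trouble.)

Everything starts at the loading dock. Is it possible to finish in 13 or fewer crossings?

Yes

Yes — this plan uses 11 crossings (≤ 13):
1. Porter goes to the warehouse floor with sample B and sample G.
2. Porter goes back to the loading dock with sample B.
3. Porter goes to the warehouse floor with sample B and sample M.
4. Porter goes back to the loading dock with sample B.
5. Porter goes to the warehouse floor with sample B and sample D.
6. Porter goes back to the loading dock with sample B.
7. Porter goes to the warehouse floor with sample H and sample Q.
8. Porter goes back to the loading dock with sample G.
9. Porter goes to the warehouse floor with sample B and sample K.
10. Porter goes back to the loading dock with sample B.
11. Porter goes to the warehouse floor with sample B and sample G.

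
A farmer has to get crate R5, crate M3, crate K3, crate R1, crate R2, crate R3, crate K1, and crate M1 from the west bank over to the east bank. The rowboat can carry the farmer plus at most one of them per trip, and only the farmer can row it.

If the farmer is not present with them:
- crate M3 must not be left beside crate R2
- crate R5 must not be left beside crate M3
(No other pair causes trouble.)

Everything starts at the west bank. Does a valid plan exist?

Yes

1. Farmer goes to the east bank with crate M3.  [the west bank: crate K1, crate K3, crate M1, crate R1, crate R2, crate R3, crate R5 | the east bank: crate M3]
2. Farmer goes back to the west bank alone.  [the west bank: crate K1, crate K3, crate M1, crate R1, crate R2, crate R3, crate R5 | the east bank: crate M3]
3. Farmer goes to the east bank with crate R5.  [the west bank: crate K1, crate K3, crate M1, crate R1, crate R2, crate R3 | the east bank: crate M3, crate R5]
4. Farmer goes back to the west bank with crate M3.  [the west bank: crate K1, crate K3, crate M1, crate M3, crate R1, crate R2, crate R3 | the east bank: crate R5]
5. Farmer goes to the east bank with crate R2.  [the west bank: crate K1, crate K3, crate M1, crate M3, crate R1, crate R3 | the east bank: crate R2, crate R5]
6. Farmer goes back to the west bank alone.  [the west bank: crate K1, crate K3, crate M1, crate M3, crate R1, crate R3 | the east bank: crate R2, crate R5]
7. Farmer goes to the east bank with crate K3.  [the west bank: crate K1, crate M1, crate M3, crate R1, crate R3 | the east bank: crate K3, crate R2, crate R5]
8. Farmer goes back to the west bank alone.  [the west bank: crate K1, crate M1, crate M3, crate R1, crate R3 | the east bank: crate K3, crate R2, crate R5]
9. Farmer goes to the east bank with crate R1.  [the west bank: crate K1, crate M1, crate M3, crate R3 | the east bank: crate K3, crate R1, crate R2, crate R5]
10. Farmer goes back to the west bank alone.  [the west bank: crate K1, crate M1, crate M3, crate R3 | the east bank: crate K3, crate R1, crate R2, crate R5]
11. Farmer goes to the east bank with crate R3.  [the west bank: crate K1, crate M1, crate M3 | the east bank: crate K3, crate R1, crate R2, crate R3, crate R5]
12. Farmer goes back to the west bank alone.  [the west bank: crate K1, crate M1, crate M3 | the east bank: crate K3, crate R1, crate R2, crate R3, crate R5]
13. Farmer goes to the east bank with crate K1.  [the west bank: crate M1, crate M3 | the east bank: crate K1, crate K3, crate R1, crate R2, crate R3, crate R5]
14. Farmer goes back to the west bank alone.  [the west bank: crate M1, crate M3 | the east bank: crate K1, crate K3, crate R1, crate R2, crate R3, crate R5]
15. Farmer goes to the east bank with crate M1.  [the west bank: crate M3 | the east bank: crate K1, crate K3, crate M1, crate R1, crate R2, crate R3, crate R5]
16. Farmer goes back to the west bank alone.  [the west bank: crate M3 | the east bank: crate K1, crate K3, crate M1, crate R1, crate R2, crate R3, crate R5]
17. Farmer goes to the east bank with crate M3.  [the west bank: — | the east bank: crate K1, crate K3, crate M1, crate M3, crate R1, crate R2, crate R3, crate R5]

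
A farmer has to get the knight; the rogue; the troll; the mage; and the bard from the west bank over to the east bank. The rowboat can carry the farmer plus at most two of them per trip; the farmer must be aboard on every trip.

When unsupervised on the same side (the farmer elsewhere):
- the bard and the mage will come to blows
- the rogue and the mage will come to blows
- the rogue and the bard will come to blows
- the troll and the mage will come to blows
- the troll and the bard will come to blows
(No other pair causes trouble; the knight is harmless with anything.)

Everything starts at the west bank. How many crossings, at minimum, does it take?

7

Counting alone: the farmer can take at most 2 across per trip to the east bank, so moving all 5 needs at least 3 loaded trips out, with a return between consecutive ones — at least 5 crossings.
The safety rule pushes this higher. Following every safe sequence of crossings, the most of the 5 that can be at the east bank as the rowboat arrives there on crossing 5 is 4 — never all 5.
So no plan with fewer than 7 crossings exists, and this one achieves 7:
1. Farmer goes to the east bank with the bard and the mage.  [the west bank: the knight, the rogue, the troll | the east bank: the bard, the mage]
2. Farmer goes back to the west bank with the mage.  [the west bank: the knight, the mage, the rogue, the troll | the east bank: the bard]
3. Farmer goes to the east bank with the knight and the mage.  [the west bank: the rogue, the troll | the east bank: the bard, the knight, the mage]
4. Farmer goes back to the west bank with the mage.  [the west bank: the mage, the rogue, the troll | the east bank: the bard, the knight]
5. Farmer goes to the east bank with the rogue and the troll.  [the west bank: the mage | the east bank: the bard, the knight, the rogue, the troll]
6. Farmer goes back to the west bank with the bard.  [the west bank: the bard, the mage | the east bank: the knight, the rogue, the troll]
7. Farmer goes to the east bank with the bard and the mage.  [the west bank: — | the east bank: the bard, the knight, the mage, the rogue, the troll]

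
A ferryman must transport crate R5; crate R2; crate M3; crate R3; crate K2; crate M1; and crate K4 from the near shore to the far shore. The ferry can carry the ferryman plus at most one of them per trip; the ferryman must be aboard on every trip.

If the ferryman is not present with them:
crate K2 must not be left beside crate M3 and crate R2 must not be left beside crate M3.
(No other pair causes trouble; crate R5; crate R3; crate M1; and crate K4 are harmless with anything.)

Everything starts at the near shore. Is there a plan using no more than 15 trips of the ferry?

Yes — this plan uses 15 crossings (≤ 15):
1. Ferryman goes to the far shore with crate M3.  [the near shore: crate K2, crate K4, crate M1, crate R2, crate R3, crate R5 | the far shore: crate M3]
2. Ferryman goes back to the near shore alone.  [the near shore: crate K2, crate K4, crate M1, crate R2, crate R3, crate R5 | the far shore: crate M3]
3. Ferryman goes to the far shore with crate R5.  [the near shore: crate K2, crate K4, crate M1, crate R2, crate R3 | the far shore: crate M3, crate R5]
4. Ferryman goes back to the near shore alone.  [the near shore: crate K2, crate K4, crate M1, crate R2, crate R3 | the far shore: crate M3, crate R5]
5. Ferryman goes to the far shore with crate R2.  [the near shore: crate K2, crate K4, crate M1, crate R3 | the far shore: crate M3, crate R2, crate R5]
6. Ferryman goes back to the near shore with crate M3.  [the near shore: crate K2, crate K4, crate M1, crate M3, crate R3 | the far shore: crate R2, crate R5]
7. Ferryman goes to the far shore with crate K2.  [the near shore: crate K4, crate M1, crate M3, crate R3 | the far shore: crate K2, crate R2, crate R5]
8. Ferryman goes back to the near shore alone.  [the near shore: crate K4, crate M1, crate M3, crate R3 | the far shore: crate K2, crate R2, crate R5]
9. Ferryman goes to the far shore with crate R3.  [the near shore: crate K4, crate M1, crate M3 | the far shore: crate K2, crate R2, crate R3, crate R5]
10. Ferryman goes back to the near shore alone.  [the near shore: crate K4, crate M1, crate M3 | the far shore: crate K2, crate R2, crate R3, crate R5]
11. Ferryman goes to the far shore with crate M1.  [the near shore: crate K4, crate M3 | the far shore: crate K2, crate M1, crate R2, crate R3, crate R5]
12. Ferryman goes back to the near shore alone.  [the near shore: crate K4, crate M3 | the far shore: crate K2, crate M1, crate R2, crate R3, crate R5]
13. Ferryman goes to the far shore with crate K4.  [the near shore: crate M3 | the far shore: crate K2, crate K4, crate M1, crate R2, crate R3, crate R5]
14. Ferryman goes back to the near shore alone.  [the near shore: crate M3 | the far shore: crate K2, crate K4, crate M1, crate R2, crate R3, crate R5]
15. Ferryman goes to the far shore with crate M3.  [the near shore: — | the far shore: crate K2, crate K4, crate M1, crate M3, crate R2, crate R3, crate R5]

Yes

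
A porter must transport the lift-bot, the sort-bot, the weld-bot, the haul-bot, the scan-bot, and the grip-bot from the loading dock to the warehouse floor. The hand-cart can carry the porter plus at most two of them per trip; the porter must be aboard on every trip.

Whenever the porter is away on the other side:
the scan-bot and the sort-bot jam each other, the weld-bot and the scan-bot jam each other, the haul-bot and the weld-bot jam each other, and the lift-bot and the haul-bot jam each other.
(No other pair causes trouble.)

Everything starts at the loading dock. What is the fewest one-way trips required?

Counting alone: the porter can take at most 2 across per trip to the warehouse floor, so moving all 6 needs at least 3 loaded trips out, with a return between consecutive ones — at least 5 crossings.
The safety rule pushes this higher. Following every safe sequence of crossings, the most of the 6 that can be at the warehouse floor as the hand-cart arrives there on crossing 5 is 5 — never all 6.
So no plan with fewer than 7 crossings exists, and this one achieves 7:
1. Porter goes to the warehouse floor with the haul-bot and the scan-bot.  [the loading dock: the grip-bot, the lift-bot, the sort-bot, the weld-bot | the warehouse floor: the haul-bot, the scan-bot]
2. Porter goes back to the loading dock alone.  [the loading dock: the grip-bot, the lift-bot, the sort-bot, the weld-bot | the warehouse floor: the haul-bot, the scan-bot]
3. Porter goes to the warehouse floor with the lift-bot and the sort-bot.  [the loading dock: the grip-bot, the weld-bot | the warehouse floor: the haul-bot, the lift-bot, the scan-bot, the sort-bot]
4. Porter goes back to the loading dock with the haul-bot and the scan-bot.  [the loading dock: the grip-bot, the haul-bot, the scan-bot, the weld-bot | the warehouse floor: the lift-bot, the sort-bot]
5. Porter goes to the warehouse floor with the grip-bot and the weld-bot.  [the loading dock: the haul-bot, the scan-bot | the warehouse floor: the grip-bot, the lift-bot, the sort-bot, the weld-bot]
6. Porter goes back to the loading dock alone.  [the loading dock: the haul-bot, the scan-bot | the warehouse floor: the grip-bot, the lift-bot, the sort-bot, the weld-bot]
7. Porter goes to the warehouse floor with the haul-bot and the scan-bot.  [the loading dock: — | the warehouse floor: the grip-bot, the haul-bot, the lift-bot, the scan-bot, the sort-bot, the weld-bot]

7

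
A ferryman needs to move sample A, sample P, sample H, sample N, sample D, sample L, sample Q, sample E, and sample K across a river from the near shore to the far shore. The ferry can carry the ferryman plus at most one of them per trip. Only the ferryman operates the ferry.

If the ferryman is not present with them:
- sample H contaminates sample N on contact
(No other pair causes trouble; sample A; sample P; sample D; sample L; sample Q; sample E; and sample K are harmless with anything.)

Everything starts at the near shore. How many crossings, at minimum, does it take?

17

Counting alone: the ferryman can take at most 1 across per trip to the far shore, so moving all 9 needs at least 9 loaded trips out, with a return between consecutive ones — at least 17 crossings.
The plan below uses exactly 17 crossings, so it is optimal:
1. Ferryman goes to the far shore with sample H.  [the near shore: sample A, sample D, sample E, sample K, sample L, sample N, sample P, sample Q | the far shore: sample H]
2. Ferryman goes back to the near shore alone.  [the near shore: sample A, sample D, sample E, sample K, sample L, sample N, sample P, sample Q | the far shore: sample H]
3. Ferryman goes to the far shore with sample A.  [the near shore: sample D, sample E, sample K, sample L, sample N, sample P, sample Q | the far shore: sample A, sample H]
4. Ferryman goes back to the near shore alone.  [the near shore: sample D, sample E, sample K, sample L, sample N, sample P, sample Q | the far shore: sample A, sample H]
5. Ferryman goes to the far shore with sample P.  [the near shore: sample D, sample E, sample K, sample L, sample N, sample Q | the far shore: sample A, sample H, sample P]
6. Ferryman goes back to the near shore alone.  [the near shore: sample D, sample E, sample K, sample L, sample N, sample Q | the far shore: sample A, sample H, sample P]
7. Ferryman goes to the far shore with sample D.  [the near shore: sample E, sample K, sample L, sample N, sample Q | the far shore: sample A, sample D, sample H, sample P]
8. Ferryman goes back to the near shore alone.  [the near shore: sample E, sample K, sample L, sample N, sample Q | the far shore: sample A, sample D, sample H, sample P]
9. Ferryman goes to the far shore with sample L.  [the near shore: sample E, sample K, sample N, sample Q | the far shore: sample A, sample D, sample H, sample L, sample P]
10. Ferryman goes back to the near shore alone.  [the near shore: sample E, sample K, sample N, sample Q | the far shore: sample A, sample D, sample H, sample L, sample P]
11. Ferryman goes to the far shore with sample Q.  [the near shore: sample E, sample K, sample N | the far shore: sample A, sample D, sample H, sample L, sample P, sample Q]
12. Ferryman goes back to the near shore alone.  [the near shore: sample E, sample K, sample N | the far shore: sample A, sample D, sample H, sample L, sample P, sample Q]
13. Ferryman goes to the far shore with sample E.  [the near shore: sample K, sample N | the far shore: sample A, sample D, sample E, sample H, sample L, sample P, sample Q]
14. Ferryman goes back to the near shore alone.  [the near shore: sample K, sample N | the far shore: sample A, sample D, sample E, sample H, sample L, sample P, sample Q]
15. Ferryman goes to the far shore with sample K.  [the near shore: sample N | the far shore: sample A, sample D, sample E, sample H, sample K, sample L, sample P, sample Q]
16. Ferryman goes back to the near shore alone.  [the near shore: sample N | the far shore: sample A, sample D, sample E, sample H, sample K, sample L, sample P, sample Q]
17. Ferryman goes to the far shore with sample N.  [the near shore: — | the far shore: sample A, sample D, sample E, sample H, sample K, sample L, sample N, sample P, sample Q]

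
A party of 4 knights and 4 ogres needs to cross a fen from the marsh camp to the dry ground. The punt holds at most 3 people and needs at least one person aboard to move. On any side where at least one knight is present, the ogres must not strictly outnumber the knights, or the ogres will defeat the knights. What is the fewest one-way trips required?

Counting alone: each trip to the dry ground takes at most 3 across and each return brings at least 1 back, so after t trips out (and t−1 returns) at most 3t − (t−1) of the 8 are across; that first reaches 8 at t = 4, so at least 7 crossings are needed.
The safety rule pushes this higher. Following every safe sequence of crossings, the most of the 8 that can be at the dry ground as the punt arrives there on crossing 7 is 7 — never all 8.
So no plan with fewer than 9 crossings exists, and this one achieves 9:
1. 2 ogres → the dry ground.  (the marsh camp: 4K 2O; the dry ground: 0K 2O)
2. 1 ogre ← the marsh camp.  (the marsh camp: 4K 3O; the dry ground: 0K 1O)
3. 3 ogres → the dry ground.  (the marsh camp: 4K 0O; the dry ground: 0K 4O)
4. 1 ogre ← the marsh camp.  (the marsh camp: 4K 1O; the dry ground: 0K 3O)
5. 3 knights → the dry ground.  (the marsh camp: 1K 1O; the dry ground: 3K 3O)
6. 1 knight and 1 ogre ← the marsh camp.  (the marsh camp: 2K 2O; the dry ground: 2K 2O)
7. 2 knights → the dry ground.  (the marsh camp: 0K 2O; the dry ground: 4K 2O)
8. 1 ogre ← the marsh camp.  (the marsh camp: 0K 3O; the dry ground: 4K 1O)
9. 3 ogres → the dry ground.  (the marsh camp: 0K 0O; the dry ground: 4K 4O)

9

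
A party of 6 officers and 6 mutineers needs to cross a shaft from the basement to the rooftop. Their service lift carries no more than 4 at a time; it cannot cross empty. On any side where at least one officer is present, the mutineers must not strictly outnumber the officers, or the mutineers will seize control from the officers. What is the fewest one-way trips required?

Counting alone: each trip to the rooftop takes at most 4 across and each return brings at least 1 back, so after t trips out (and t−1 returns) at most 4t − (t−1) of the 12 are across; that first reaches 12 at t = 4, so at least 7 crossings are needed.
The safety rule pushes this higher. Following every safe sequence of crossings, the most of the 12 that can be at the rooftop as the service lift arrives there on crossing 7 is 11 — never all 12.
So no plan with fewer than 9 crossings exists, and this one achieves 9:
1. 2 mutineers → the rooftop.  (the basement: 6O 4M; the rooftop: 0O 2M)
2. 1 mutineer ← the basement.  (the basement: 6O 5M; the rooftop: 0O 1M)
3. 4 mutineers → the rooftop.  (the basement: 6O 1M; the rooftop: 0O 5M)
4. 1 mutineer ← the basement.  (the basement: 6O 2M; the rooftop: 0O 4M)
5. 4 officers → the rooftop.  (the basement: 2O 2M; the rooftop: 4O 4M)
6. 1 officer and 1 mutineer ← the basement.  (the basement: 3O 3M; the rooftop: 3O 3M)
7. 2 officers and 2 mutineers → the rooftop.  (the basement: 1O 1M; the rooftop: 5O 5M)
8. 1 officer and 1 mutineer ← the basement.  (the basement: 2O 2M; the rooftop: 4O 4M)
9. 2 officers and 2 mutineers → the rooftop.  (the basement: 0O 0M; the rooftop: 6O 6M)

9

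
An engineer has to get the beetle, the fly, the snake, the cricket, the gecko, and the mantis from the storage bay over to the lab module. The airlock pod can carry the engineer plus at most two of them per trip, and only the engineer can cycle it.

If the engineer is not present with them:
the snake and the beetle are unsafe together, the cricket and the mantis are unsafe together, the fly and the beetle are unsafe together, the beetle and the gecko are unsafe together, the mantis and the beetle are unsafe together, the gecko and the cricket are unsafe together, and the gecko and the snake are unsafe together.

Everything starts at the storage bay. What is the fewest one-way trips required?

Whatever the first load, the items left behind include a forbidden pair without the engineer. No opening move is safe, so no plan exists.

impossible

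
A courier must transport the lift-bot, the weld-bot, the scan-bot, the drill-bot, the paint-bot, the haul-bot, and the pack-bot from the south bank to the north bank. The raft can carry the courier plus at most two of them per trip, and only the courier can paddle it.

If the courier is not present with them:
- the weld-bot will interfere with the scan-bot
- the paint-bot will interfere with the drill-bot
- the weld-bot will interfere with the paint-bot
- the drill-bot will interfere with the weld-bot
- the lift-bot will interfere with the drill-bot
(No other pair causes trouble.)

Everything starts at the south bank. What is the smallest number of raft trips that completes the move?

Counting alone: the courier can take at most 2 across per trip to the north bank, so moving all 7 needs at least 4 loaded trips out, with a return between consecutive ones — at least 7 crossings.
The safety rule pushes this higher. Following every safe sequence of crossings, the most of the 7 that can be at the north bank as the raft arrives there on crossings 7, 9 is 5, 6 respectively — never all 7.
So no plan with fewer than 11 crossings exists, and this one achieves 11:
1. Courier goes to the north bank with the drill-bot and the weld-bot.  [the south bank: the haul-bot, the lift-bot, the pack-bot, the paint-bot, the scan-bot | the north bank: the drill-bot, the weld-bot]
2. Courier goes back to the south bank with the weld-bot.  [the south bank: the haul-bot, the lift-bot, the pack-bot, the paint-bot, the scan-bot, the weld-bot | the north bank: the drill-bot]
3. Courier goes to the north bank with the lift-bot and the weld-bot.  [the south bank: the haul-bot, the pack-bot, the paint-bot, the scan-bot | the north bank: the drill-bot, the lift-bot, the weld-bot]
4. Courier goes back to the south bank with the drill-bot.  [the south bank: the drill-bot, the haul-bot, the pack-bot, the paint-bot, the scan-bot | the north bank: the lift-bot, the weld-bot]
5. Courier goes to the north bank with the paint-bot and the scan-bot.  [the south bank: the drill-bot, the haul-bot, the pack-bot | the north bank: the lift-bot, the paint-bot, the scan-bot, the weld-bot]
6. Courier goes back to the south bank with the weld-bot.  [the south bank: the drill-bot, the haul-bot, the pack-bot, the weld-bot | the north bank: the lift-bot, the paint-bot, the scan-bot]
7. Courier goes to the north bank with the haul-bot and the weld-bot.  [the south bank: the drill-bot, the pack-bot | the north bank: the haul-bot, the lift-bot, the paint-bot, the scan-bot, the weld-bot]
8. Courier goes back to the south bank with the weld-bot.  [the south bank: the drill-bot, the pack-bot, the weld-bot | the north bank: the haul-bot, the lift-bot, the paint-bot, the scan-bot]
9. Courier goes to the north bank with the pack-bot and the weld-bot.  [the south bank: the drill-bot | the north bank: the haul-bot, the lift-bot, the pack-bot, the paint-bot, the scan-bot, the weld-bot]
10. Courier goes back to the south bank with the weld-bot.  [the south bank: the drill-bot, the weld-bot | the north bank: the haul-bot, the lift-bot, the pack-bot, the paint-bot, the scan-bot]
11. Courier goes to the north bank with the drill-bot and the weld-bot.  [the south bank: — | the north bank: the drill-bot, the haul-bot, the lift-bot, the pack-bot, the paint-bot, the scan-bot, the weld-bot]

11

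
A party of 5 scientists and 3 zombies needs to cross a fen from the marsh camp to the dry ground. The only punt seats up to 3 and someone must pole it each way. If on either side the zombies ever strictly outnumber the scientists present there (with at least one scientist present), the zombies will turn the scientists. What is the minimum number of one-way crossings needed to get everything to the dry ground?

7

Counting alone: each trip to the dry ground takes at most 3 across and each return brings at least 1 back, so after t trips out (and t−1 returns) at most 3t − (t−1) of the 8 are across; that first reaches 8 at t = 4, so at least 7 crossings are needed.
The plan below uses exactly 7 crossings, so it is optimal:
1. 2 zombies → the dry ground.  (the marsh camp: 5S 1Z; the dry ground: 0S 2Z)
2. 1 zombie ← the marsh camp.  (the marsh camp: 5S 2Z; the dry ground: 0S 1Z)
3. 2 scientists and 1 zombie → the dry ground.  (the marsh camp: 3S 1Z; the dry ground: 2S 2Z)
4. 1 zombie ← the marsh camp.  (the marsh camp: 3S 2Z; the dry ground: 2S 1Z)
5. 1 scientist and 2 zombies → the dry ground.  (the marsh camp: 2S 0Z; the dry ground: 3S 3Z)
6. 1 zombie ← the marsh camp.  (the marsh camp: 2S 1Z; the dry ground: 3S 2Z)
7. 2 scientists and 1 zombie → the dry ground.  (the marsh camp: 0S 0Z; the dry ground: 5S 3Z)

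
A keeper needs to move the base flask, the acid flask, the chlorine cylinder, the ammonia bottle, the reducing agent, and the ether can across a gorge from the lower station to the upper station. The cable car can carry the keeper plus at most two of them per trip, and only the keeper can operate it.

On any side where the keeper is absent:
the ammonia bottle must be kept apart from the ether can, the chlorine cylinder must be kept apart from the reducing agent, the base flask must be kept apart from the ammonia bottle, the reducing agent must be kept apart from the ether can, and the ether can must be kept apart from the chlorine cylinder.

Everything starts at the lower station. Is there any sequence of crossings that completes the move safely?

No

Whatever the first load, the items left behind include a forbidden pair without the keeper. No opening move is safe, so no plan exists.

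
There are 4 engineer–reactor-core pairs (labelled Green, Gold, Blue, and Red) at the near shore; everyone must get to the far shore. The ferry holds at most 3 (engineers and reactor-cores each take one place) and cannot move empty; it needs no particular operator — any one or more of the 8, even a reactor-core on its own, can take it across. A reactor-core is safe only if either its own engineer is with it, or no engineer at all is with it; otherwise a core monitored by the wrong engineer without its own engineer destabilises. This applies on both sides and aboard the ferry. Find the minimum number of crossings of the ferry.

9

Counting alone: each trip to the far shore takes at most 3 across and each return brings at least 1 back, so after t trips out (and t−1 returns) at most 3t − (t−1) of the 8 are across; that first reaches 8 at t = 4, so at least 7 crossings are needed.
The safety rule pushes this higher. Following every safe sequence of crossings, the most of the 8 that can be at the far shore as the ferry arrives there on crossing 7 is 7 — never all 8.
So no plan with fewer than 9 crossings exists, and this one achieves 9:
1. engineer Green and reactor-core Green cross → the far shore.
2. engineer Green crosses ← the near shore.
3. engineer Gold, engineer Green, and reactor-core Gold cross → the far shore.
4. engineer Green and reactor-core Green cross ← the near shore.
5. engineer Blue, engineer Green, and engineer Red cross → the far shore.
6. reactor-core Gold crosses ← the near shore.
7. reactor-core Gold and reactor-core Green cross → the far shore.
8. reactor-core Green crosses ← the near shore.
9. reactor-core Blue, reactor-core Green, and reactor-core Red cross → the far shore.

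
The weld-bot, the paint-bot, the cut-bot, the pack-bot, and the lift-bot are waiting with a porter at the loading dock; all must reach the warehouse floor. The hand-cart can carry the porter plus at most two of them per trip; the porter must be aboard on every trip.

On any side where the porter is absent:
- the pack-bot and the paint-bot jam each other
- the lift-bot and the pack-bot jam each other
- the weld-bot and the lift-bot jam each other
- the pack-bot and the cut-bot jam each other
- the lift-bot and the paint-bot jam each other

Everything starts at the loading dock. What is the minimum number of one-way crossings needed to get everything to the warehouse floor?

7

Counting alone: the porter can take at most 2 across per trip to the warehouse floor, so moving all 5 needs at least 3 loaded trips out, with a return between consecutive ones — at least 5 crossings.
The safety rule pushes this higher. Following every safe sequence of crossings, the most of the 5 that can be at the warehouse floor as the hand-cart arrives there on crossing 5 is 4 — never all 5.
So no plan with fewer than 7 crossings exists, and this one achieves 7:
1. Porter goes to the warehouse floor with the lift-bot and the pack-bot.
2. Porter goes back to the loading dock with the pack-bot.
3. Porter goes to the warehouse floor with the pack-bot and the weld-bot.
4. Porter goes back to the loading dock with the lift-bot.
5. Porter goes to the warehouse floor with the cut-bot and the paint-bot.
6. Porter goes back to the loading dock with the pack-bot.
7. Porter goes to the warehouse floor with the lift-bot and the pack-bot.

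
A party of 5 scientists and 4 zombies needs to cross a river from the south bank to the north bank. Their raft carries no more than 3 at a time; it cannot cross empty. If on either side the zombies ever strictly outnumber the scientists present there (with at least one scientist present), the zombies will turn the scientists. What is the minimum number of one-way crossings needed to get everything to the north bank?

7

Counting alone: each trip to the north bank takes at most 3 across and each return brings at least 1 back, so after t trips out (and t−1 returns) at most 3t − (t−1) of the 9 are across; that first reaches 9 at t = 4, so at least 7 crossings are needed.
The plan below uses exactly 7 crossings, so it is optimal:
1. 3 zombies → the north bank.  (the south bank: 5S 1Z; the north bank: 0S 3Z)
2. 1 zombie ← the south bank.  (the south bank: 5S 2Z; the north bank: 0S 2Z)
3. 3 scientists → the north bank.  (the south bank: 2S 2Z; the north bank: 3S 2Z)
4. 1 scientist ← the south bank.  (the south bank: 3S 2Z; the north bank: 2S 2Z)
5. 2 scientists and 1 zombie → the north bank.  (the south bank: 1S 1Z; the north bank: 4S 3Z)
6. 1 scientist ← the south bank.  (the south bank: 2S 1Z; the north bank: 3S 3Z)
7. 2 scientists and 1 zombie → the north bank.  (the south bank: 0S 0Z; the north bank: 5S 4Z)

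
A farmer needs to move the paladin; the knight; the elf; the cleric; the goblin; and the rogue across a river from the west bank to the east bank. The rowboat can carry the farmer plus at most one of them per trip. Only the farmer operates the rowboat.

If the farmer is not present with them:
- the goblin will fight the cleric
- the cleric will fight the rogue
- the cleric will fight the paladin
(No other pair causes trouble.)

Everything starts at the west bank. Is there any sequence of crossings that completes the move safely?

No

Following every safe sequence of crossings from the start, the most of the 6 that can be at the east bank as the rowboat arrives there on crossings 1, 3, 5, 7 is 1, 2, 3, 4 respectively; the best ever achieved is 4 of 6.
From crossing 9 on, no configuration arises that was not already reachable earlier: only 36 distinct safe configurations (who is on which side, and where the rowboat is) can ever be reached, none of them has everyone across, and every continuation just revisits them. So no valid plan exists.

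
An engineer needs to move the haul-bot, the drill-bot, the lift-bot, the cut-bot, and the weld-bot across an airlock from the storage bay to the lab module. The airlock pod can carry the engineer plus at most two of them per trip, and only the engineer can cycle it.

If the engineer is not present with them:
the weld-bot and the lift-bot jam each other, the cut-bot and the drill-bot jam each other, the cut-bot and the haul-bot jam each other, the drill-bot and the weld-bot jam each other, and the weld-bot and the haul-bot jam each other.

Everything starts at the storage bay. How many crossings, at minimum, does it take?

7

Counting alone: the engineer can take at most 2 across per trip to the lab module, so moving all 5 needs at least 3 loaded trips out, with a return between consecutive ones — at least 5 crossings.
The safety rule pushes this higher. Following every safe sequence of crossings, the most of the 5 that can be at the lab module as the airlock pod arrives there on crossing 5 is 4 — never all 5.
So no plan with fewer than 7 crossings exists, and this one achieves 7:
1. Engineer goes to the lab module with the cut-bot and the weld-bot.
2. Engineer goes back to the storage bay alone.
3. Engineer goes to the lab module with the haul-bot.
4. Engineer goes back to the storage bay with the cut-bot and the weld-bot.
5. Engineer goes to the lab module with the drill-bot and the lift-bot.
6. Engineer goes back to the storage bay alone.
7. Engineer goes to the lab module with the cut-bot and the weld-bot.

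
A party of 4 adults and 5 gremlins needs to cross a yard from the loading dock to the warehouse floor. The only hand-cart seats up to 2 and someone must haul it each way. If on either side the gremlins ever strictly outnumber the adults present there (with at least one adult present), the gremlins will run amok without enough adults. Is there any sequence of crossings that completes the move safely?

No

The gremlins already outnumber the adults at the loading dock before anyone moves, so the starting position itself is disallowed.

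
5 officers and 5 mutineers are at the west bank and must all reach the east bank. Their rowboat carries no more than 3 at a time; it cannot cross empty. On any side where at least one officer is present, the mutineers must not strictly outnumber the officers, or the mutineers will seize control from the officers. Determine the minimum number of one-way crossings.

Counting alone: each trip to the east bank takes at most 3 across and each return brings at least 1 back, so after t trips out (and t−1 returns) at most 3t − (t−1) of the 10 are across; that first reaches 10 at t = 5, so at least 9 crossings are needed.
The safety rule pushes this higher. Following every safe sequence of crossings, the most of the 10 that can be at the east bank as the rowboat arrives there on crossing 9 is 9 — never all 10.
So no plan with fewer than 11 crossings exists, and this one achieves 11:
1. 2 mutineers → the east bank.  (the west bank: 5O 3M; the east bank: 0O 2M)
2. 1 mutineer ← the west bank.  (the west bank: 5O 4M; the east bank: 0O 1M)
3. 3 mutineers → the east bank.  (the west bank: 5O 1M; the east bank: 0O 4M)
4. 1 mutineer ← the west bank.  (the west bank: 5O 2M; the east bank: 0O 3M)
5. 3 officers → the east bank.  (the west bank: 2O 2M; the east bank: 3O 3M)
6. 1 officer and 1 mutineer ← the west bank.  (the west bank: 3O 3M; the east bank: 2O 2M)
7. 3 officers → the east bank.  (the west bank: 0O 3M; the east bank: 5O 2M)
8. 1 mutineer ← the west bank.  (the west bank: 0O 4M; the east bank: 5O 1M)
9. 2 mutineers → the east bank.  (the west bank: 0O 2M; the east bank: 5O 3M)
10. 1 mutineer ← the west bank.  (the west bank: 0O 3M; the east bank: 5O 2M)
11. 3 mutineers → the east bank.  (the west bank: 0O 0M; the east bank: 5O 5M)

11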